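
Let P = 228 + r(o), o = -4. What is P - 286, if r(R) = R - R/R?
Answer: -63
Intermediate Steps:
r(R) = -1 + R (r(R) = R - 1*1 = R - 1 = -1 + R)
P = 223 (P = 228 + (-1 - 4) = 228 - 5 = 223)
P - 286 = 223 - 286 = -63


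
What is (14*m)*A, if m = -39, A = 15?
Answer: -8190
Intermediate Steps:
(14*m)*A = (14*(-39))*15 = -546*15 = -8190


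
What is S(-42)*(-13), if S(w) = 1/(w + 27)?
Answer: 13/15 ≈ 0.86667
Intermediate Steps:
S(w) = 1/(27 + w)
S(-42)*(-13) = -13/(27 - 42) = -13/(-15) = -1/15*(-13) = 13/15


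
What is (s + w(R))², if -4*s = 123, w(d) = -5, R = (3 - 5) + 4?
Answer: 20449/16 ≈ 1278.1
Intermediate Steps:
R = 2 (R = -2 + 4 = 2)
s = -123/4 (s = -¼*123 = -123/4 ≈ -30.750)
(s + w(R))² = (-123/4 - 5)² = (-143/4)² = 20449/16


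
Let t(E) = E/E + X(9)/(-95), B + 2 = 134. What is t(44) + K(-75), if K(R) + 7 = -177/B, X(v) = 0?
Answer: -323/44 ≈ -7.3409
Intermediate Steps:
B = 132 (B = -2 + 134 = 132)
K(R) = -367/44 (K(R) = -7 - 177/132 = -7 - 177*1/132 = -7 - 59/44 = -367/44)
t(E) = 1 (t(E) = E/E + 0/(-95) = 1 + 0*(-1/95) = 1 + 0 = 1)
t(44) + K(-75) = 1 - 367/44 = -323/44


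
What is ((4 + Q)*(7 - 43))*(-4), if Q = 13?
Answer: 2448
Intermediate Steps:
((4 + Q)*(7 - 43))*(-4) = ((4 + 13)*(7 - 43))*(-4) = (17*(-36))*(-4) = -612*(-4) = 2448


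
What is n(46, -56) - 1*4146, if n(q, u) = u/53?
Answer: -219794/53 ≈ -4147.1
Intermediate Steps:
n(q, u) = u/53 (n(q, u) = u*(1/53) = u/53)
n(46, -56) - 1*4146 = (1/53)*(-56) - 1*4146 = -56/53 - 4146 = -219794/53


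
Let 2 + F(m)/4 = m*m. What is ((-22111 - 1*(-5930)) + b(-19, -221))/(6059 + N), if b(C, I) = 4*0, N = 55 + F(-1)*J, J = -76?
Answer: -16181/6418 ≈ -2.5212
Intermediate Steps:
F(m) = -8 + 4*m**2 (F(m) = -8 + 4*(m*m) = -8 + 4*m**2)
N = 359 (N = 55 + (-8 + 4*(-1)**2)*(-76) = 55 + (-8 + 4*1)*(-76) = 55 + (-8 + 4)*(-76) = 55 - 4*(-76) = 55 + 304 = 359)
b(C, I) = 0
((-22111 - 1*(-5930)) + b(-19, -221))/(6059 + N) = ((-22111 - 1*(-5930)) + 0)/(6059 + 359) = ((-22111 + 5930) + 0)/6418 = (-16181 + 0)*(1/6418) = -16181*1/6418 = -16181/6418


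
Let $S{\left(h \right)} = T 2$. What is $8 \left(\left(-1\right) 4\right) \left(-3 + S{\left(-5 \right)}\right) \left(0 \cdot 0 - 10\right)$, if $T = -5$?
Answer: $-4160$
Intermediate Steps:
$S{\left(h \right)} = -10$ ($S{\left(h \right)} = \left(-5\right) 2 = -10$)
$8 \left(\left(-1\right) 4\right) \left(-3 + S{\left(-5 \right)}\right) \left(0 \cdot 0 - 10\right) = 8 \left(\left(-1\right) 4\right) \left(-3 - 10\right) \left(0 \cdot 0 - 10\right) = 8 \left(-4\right) \left(- 13 \left(0 - 10\right)\right) = - 32 \left(\left(-13\right) \left(-10\right)\right) = \left(-32\right) 130 = -4160$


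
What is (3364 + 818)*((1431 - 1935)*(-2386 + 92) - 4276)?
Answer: 4817245800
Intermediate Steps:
(3364 + 818)*((1431 - 1935)*(-2386 + 92) - 4276) = 4182*(-504*(-2294) - 4276) = 4182*(1156176 - 4276) = 4182*1151900 = 4817245800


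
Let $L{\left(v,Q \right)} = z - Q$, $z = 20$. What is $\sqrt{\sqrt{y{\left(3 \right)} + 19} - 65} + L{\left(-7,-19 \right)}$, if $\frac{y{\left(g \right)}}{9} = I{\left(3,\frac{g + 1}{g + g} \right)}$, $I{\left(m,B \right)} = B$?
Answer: $39 + 2 i \sqrt{15} \approx 39.0 + 7.746 i$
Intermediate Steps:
$y{\left(g \right)} = \frac{9 \left(1 + g\right)}{2 g}$ ($y{\left(g \right)} = 9 \frac{g + 1}{g + g} = 9 \frac{1 + g}{2 g} = \frac{9 \left(1 + g\right)}{2 g}$)
$L{\left(v,Q \right)} = 20 - Q$
$\sqrt{\sqrt{y{\left(3 \right)} + 19} - 65} + L{\left(-7,-19 \right)} = \sqrt{\sqrt{\frac{9 \left(1 + 3\right)}{2 \cdot 3} + 19} - 65} + \left(20 - -19\right) = \sqrt{\sqrt{\frac{9}{2} \cdot \frac{1}{3} \cdot 4 + 19} - 65} + \left(20 + 19\right) = \sqrt{\sqrt{6 + 19} - 65} + 39 = \sqrt{\sqrt{25} - 65} + 39 = \sqrt{5 - 65} + 39 = \sqrt{-60} + 39 = 2 i \sqrt{15} + 39 = 39 + 2 i \sqrt{15}$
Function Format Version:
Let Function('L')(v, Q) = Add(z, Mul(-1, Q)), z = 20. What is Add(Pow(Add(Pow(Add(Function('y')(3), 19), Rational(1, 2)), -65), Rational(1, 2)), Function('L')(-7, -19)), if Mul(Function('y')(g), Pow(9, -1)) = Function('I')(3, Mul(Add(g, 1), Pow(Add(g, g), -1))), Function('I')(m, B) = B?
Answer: Add(39, Mul(2, I, Pow(15, Rational(1, 2)))) ≈ Add(39.000, Mul(7.7460, I))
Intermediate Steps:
Function('y')(g) = Mul(Rational(9, 2), Pow(g, -1), Add(1, g)) (Function('y')(g) = Mul(9, Mul(Add(g, 1), Pow(Add(g, g), -1))) = Mul(9, Mul(Add(1, g), Pow(Mul(2, g), -1))) = Mul(9, Mul(Add(1, g), Mul(Rational(1, 2), Pow(g, -1)))) = Mul(9, Mul(Rational(1, 2), Pow(g, -1), Add(1, g))) = Mul(Rational(9, 2), Pow(g, -1), Add(1, g)))
Function('L')(v, Q) = Add(20, Mul(-1, Q))
Add(Pow(Add(Pow(Add(Function('y')(3), 19), Rational(1, 2)), -65), Rational(1, 2)), Function('L')(-7, -19)) = Add(Pow(Add(Pow(Add(Mul(Rational(9, 2), Pow(3, -1), Add(1, 3)), 19), Rational(1, 2)), -65), Rational(1, 2)), Add(20, Mul(-1, -19))) = Add(Pow(Add(Pow(Add(Mul(Rational(9, 2), Rational(1, 3), 4), 19), Rational(1, 2)), -65), Rational(1, 2)), Add(20, 19)) = Add(Pow(Add(Pow(Add(6, 19), Rational(1, 2)), -65), Rational(1, 2)), 39) = Add(Pow(Add(Pow(25, Rational(1, 2)), -65), Rational(1, 2)), 39) = Add(Pow(Add(5, -65), Rational(1, 2)), 39) = Add(Pow(-60, Rational(1, 2)), 39) = Add(Mul(2, I, Pow(15, Rational(1, 2))), 39) = Add(39, Mul(2, I, Pow(15, Rational(1, 2))))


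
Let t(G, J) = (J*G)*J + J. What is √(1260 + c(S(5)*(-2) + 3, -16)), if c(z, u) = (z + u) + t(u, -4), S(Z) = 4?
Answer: √979 ≈ 31.289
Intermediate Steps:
t(G, J) = J + G*J² (t(G, J) = (G*J)*J + J = G*J² + J = J + G*J²)
c(z, u) = -4 + z + 17*u (c(z, u) = (z + u) - 4*(1 + u*(-4)) = (u + z) - 4*(1 - 4*u) = (u + z) + (-4 + 16*u) = -4 + z + 17*u)
√(1260 + c(S(5)*(-2) + 3, -16)) = √(1260 + (-4 + (4*(-2) + 3) + 17*(-16))) = √(1260 + (-4 + (-8 + 3) - 272)) = √(1260 + (-4 - 5 - 272)) = √(1260 - 281) = √979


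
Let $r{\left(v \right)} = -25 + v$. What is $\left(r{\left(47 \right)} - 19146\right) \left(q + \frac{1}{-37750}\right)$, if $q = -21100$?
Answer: $\frac{7616372059562}{18875} \approx 4.0352 \cdot 10^{8}$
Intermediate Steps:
$\left(r{\left(47 \right)} - 19146\right) \left(q + \frac{1}{-37750}\right) = \left(\left(-25 + 47\right) - 19146\right) \left(-21100 + \frac{1}{-37750}\right) = \left(22 - 19146\right) \left(-21100 - \frac{1}{37750}\right) = \left(-19124\right) \left(- \frac{796525001}{37750}\right) = \frac{7616372059562}{18875}$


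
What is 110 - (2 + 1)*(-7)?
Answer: 131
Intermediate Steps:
110 - (2 + 1)*(-7) = 110 - 3*(-7) = 110 - 1*(-21) = 110 + 21 = 131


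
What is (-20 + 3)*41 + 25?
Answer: -672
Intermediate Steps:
(-20 + 3)*41 + 25 = -17*41 + 25 = -697 + 25 = -672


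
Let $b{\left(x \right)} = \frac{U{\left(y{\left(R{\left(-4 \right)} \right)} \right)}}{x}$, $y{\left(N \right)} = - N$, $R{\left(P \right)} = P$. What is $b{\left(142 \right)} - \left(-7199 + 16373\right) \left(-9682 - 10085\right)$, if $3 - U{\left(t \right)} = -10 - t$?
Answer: $\frac{25750629053}{142} \approx 1.8134 \cdot 10^{8}$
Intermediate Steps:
$U{\left(t \right)} = 13 + t$ ($U{\left(t \right)} = 3 - \left(-10 - t\right) = 3 + \left(10 + t\right) = 13 + t$)
$b{\left(x \right)} = \frac{17}{x}$ ($b{\left(x \right)} = \frac{13 - -4}{x} = \frac{13 + 4}{x} = \frac{17}{x}$)
$b{\left(142 \right)} - \left(-7199 + 16373\right) \left(-9682 - 10085\right) = \frac{17}{142} - \left(-7199 + 16373\right) \left(-9682 - 10085\right) = 17 \cdot \frac{1}{142} - 9174 \left(-19767\right) = \frac{17}{142} - -181342458 = \frac{17}{142} + 181342458 = \frac{25750629053}{142}$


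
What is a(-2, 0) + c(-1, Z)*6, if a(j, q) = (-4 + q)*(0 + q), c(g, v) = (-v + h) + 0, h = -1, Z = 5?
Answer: -36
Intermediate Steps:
c(g, v) = -1 - v (c(g, v) = (-v - 1) + 0 = (-1 - v) + 0 = -1 - v)
a(j, q) = q*(-4 + q) (a(j, q) = (-4 + q)*q = q*(-4 + q))
a(-2, 0) + c(-1, Z)*6 = 0*(-4 + 0) + (-1 - 1*5)*6 = 0*(-4) + (-1 - 5)*6 = 0 - 6*6 = 0 - 36 = -36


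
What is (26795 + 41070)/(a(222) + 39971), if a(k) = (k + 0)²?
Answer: 13573/17851 ≈ 0.76035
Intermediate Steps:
a(k) = k²
(26795 + 41070)/(a(222) + 39971) = (26795 + 41070)/(222² + 39971) = 67865/(49284 + 39971) = 67865/89255 = 67865*(1/89255) = 13573/17851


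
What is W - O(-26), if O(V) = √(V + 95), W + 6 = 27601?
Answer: 27595 - √69 ≈ 27587.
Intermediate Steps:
W = 27595 (W = -6 + 27601 = 27595)
O(V) = √(95 + V)
W - O(-26) = 27595 - √(95 - 26) = 27595 - √69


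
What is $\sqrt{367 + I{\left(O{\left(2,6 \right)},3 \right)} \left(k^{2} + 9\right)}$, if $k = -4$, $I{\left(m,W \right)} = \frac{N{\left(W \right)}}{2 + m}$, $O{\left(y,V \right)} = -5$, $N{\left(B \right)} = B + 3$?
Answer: $\sqrt{317} \approx 17.805$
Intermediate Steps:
$N{\left(B \right)} = 3 + B$
$I{\left(m,W \right)} = \frac{3 + W}{2 + m}$
$\sqrt{367 + I{\left(O{\left(2,6 \right)},3 \right)} \left(k^{2} + 9\right)} = \sqrt{367 + \frac{3 + 3}{2 - 5} \left(\left(-4\right)^{2} + 9\right)} = \sqrt{367 + \frac{1}{-3} \cdot 6 \left(16 + 9\right)} = \sqrt{367 + \left(- \frac{1}{3}\right) 6 \cdot 25} = \sqrt{367 - 50} = \sqrt{317}$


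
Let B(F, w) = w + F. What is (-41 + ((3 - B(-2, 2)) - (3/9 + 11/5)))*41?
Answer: -24928/15 ≈ -1661.9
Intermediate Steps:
B(F, w) = F + w
(-41 + ((3 - B(-2, 2)) - (3/9 + 11/5)))*41 = (-41 + ((3 - (-2 + 2)) - (3/9 + 11/5)))*41 = (-41 + ((3 - 1*0) - (3*(⅑) + 11*(⅕))))*41 = (-41 + ((3 + 0) - (⅓ + 11/5)))*41 = (-41 + (3 - 1*38/15))*41 = (-41 + (3 - 38/15))*41 = (-41 + 7/15)*41 = -608/15*41 = -24928/15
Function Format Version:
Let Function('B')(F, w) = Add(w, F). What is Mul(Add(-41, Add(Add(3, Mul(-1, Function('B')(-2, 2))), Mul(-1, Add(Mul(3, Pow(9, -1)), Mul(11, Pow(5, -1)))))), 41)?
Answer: Rational(-24928, 15) ≈ -1661.9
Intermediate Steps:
Function('B')(F, w) = Add(F, w)
Mul(Add(-41, Add(Add(3, Mul(-1, Function('B')(-2, 2))), Mul(-1, Add(Mul(3, Pow(9, -1)), Mul(11, Pow(5, -1)))))), 41) = Mul(Add(-41, Add(Add(3, Mul(-1, Add(-2, 2))), Mul(-1, Add(Mul(3, Pow(9, -1)), Mul(11, Pow(5, -1)))))), 41) = Mul(Add(-41, Add(Add(3, Mul(-1, 0)), Mul(-1, Add(Mul(3, Rational(1, 9)), Mul(11, Rational(1, 5)))))), 41) = Mul(Add(-41, Add(Add(3, 0), Mul(-1, Add(Rational(1, 3), Rational(11, 5))))), 41) = Mul(Add(-41, Add(3, Mul(-1, Rational(38, 15)))), 41) = Mul(Add(-41, Add(3, Rational(-38, 15))), 41) = Mul(Add(-41, Rational(7, 15)), 41) = Mul(Rational(-608, 15), 41) = Rational(-24928, 15)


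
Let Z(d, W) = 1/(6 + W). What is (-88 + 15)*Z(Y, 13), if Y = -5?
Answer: -73/19 ≈ -3.8421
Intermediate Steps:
(-88 + 15)*Z(Y, 13) = (-88 + 15)/(6 + 13) = -73/19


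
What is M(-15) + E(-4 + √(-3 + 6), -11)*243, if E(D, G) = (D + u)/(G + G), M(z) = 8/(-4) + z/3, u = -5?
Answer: 2033/22 - 243*√3/22 ≈ 73.278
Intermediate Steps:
M(z) = -2 + z/3 (M(z) = 8*(-¼) + z*(⅓) = -2 + z/3)
E(D, G) = (-5 + D)/(2*G) (E(D, G) = (D - 5)/(G + G) = (-5 + D)/((2*G)) = (-5 + D)*(1/(2*G)) = (-5 + D)/(2*G))
M(-15) + E(-4 + √(-3 + 6), -11)*243 = (-2 + (⅓)*(-15)) + ((½)*(-5 + (-4 + √(-3 + 6)))/(-11))*243 = (-2 - 5) + ((½)*(-1/11)*(-5 + (-4 + √3)))*243 = -7 + ((½)*(-1/11)*(-9 + √3))*243 = -7 + (9/22 - √3/22)*243 = -7 + (2187/22 - 243*√3/22) = 2033/22 - 243*√3/22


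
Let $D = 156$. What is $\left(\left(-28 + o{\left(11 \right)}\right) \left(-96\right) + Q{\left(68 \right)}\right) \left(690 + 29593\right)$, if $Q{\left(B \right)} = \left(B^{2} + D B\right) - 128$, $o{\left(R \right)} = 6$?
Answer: $521352128$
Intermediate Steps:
$Q{\left(B \right)} = -128 + B^{2} + 156 B$ ($Q{\left(B \right)} = \left(B^{2} + 156 B\right) - 128 = -128 + B^{2} + 156 B$)
$\left(\left(-28 + o{\left(11 \right)}\right) \left(-96\right) + Q{\left(68 \right)}\right) \left(690 + 29593\right) = \left(\left(-28 + 6\right) \left(-96\right) + \left(-128 + 68^{2} + 156 \cdot 68\right)\right) \left(690 + 29593\right) = \left(\left(-22\right) \left(-96\right) + \left(-128 + 4624 + 10608\right)\right) 30283 = \left(2112 + 15104\right) 30283 = 17216 \cdot 30283 = 521352128$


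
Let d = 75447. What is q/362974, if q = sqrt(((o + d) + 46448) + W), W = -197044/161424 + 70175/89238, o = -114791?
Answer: sqrt(71086524983574758317)/36310393743252 ≈ 0.00023220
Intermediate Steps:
W = -260661803/600214788 (W = -197044*1/161424 + 70175*(1/89238) = -49261/40356 + 70175/89238 = -260661803/600214788 ≈ -0.43428)
q = sqrt(71086524983574758317)/100035798 (q = sqrt(((-114791 + 75447) + 46448) - 260661803/600214788) = sqrt((-39344 + 46448) - 260661803/600214788) = sqrt(7104 - 260661803/600214788) = sqrt(4263665192149/600214788) = sqrt(71086524983574758317)/100035798 ≈ 84.283)
q/362974 = (sqrt(71086524983574758317)/100035798)/362974 = (sqrt(71086524983574758317)/100035798)*(1/362974) = sqrt(71086524983574758317)/36310393743252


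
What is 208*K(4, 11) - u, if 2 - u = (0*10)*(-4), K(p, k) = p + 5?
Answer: 1870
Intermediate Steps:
K(p, k) = 5 + p
u = 2 (u = 2 - 0*10*(-4) = 2 - 0*(-4) = 2 - 1*0 = 2 + 0 = 2)
208*K(4, 11) - u = 208*(5 + 4) - 1*2 = 208*9 - 2 = 1872 - 2 = 1870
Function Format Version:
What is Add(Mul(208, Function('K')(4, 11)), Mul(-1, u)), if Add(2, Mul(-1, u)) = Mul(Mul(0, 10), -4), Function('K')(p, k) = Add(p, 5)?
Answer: 1870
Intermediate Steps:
Function('K')(p, k) = Add(5, p)
u = 2 (u = Add(2, Mul(-1, Mul(Mul(0, 10), -4))) = Add(2, Mul(-1, Mul(0, -4))) = Add(2, Mul(-1, 0)) = Add(2, 0) = 2)
Add(Mul(208, Function('K')(4, 11)), Mul(-1, u)) = Add(Mul(208, Add(5, 4)), Mul(-1, 2)) = Add(Mul(208, 9), -2) = Add(1872, -2) = 1870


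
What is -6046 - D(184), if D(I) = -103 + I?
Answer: -6127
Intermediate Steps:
-6046 - D(184) = -6046 - (-103 + 184) = -6046 - 1*81 = -6046 - 81 = -6127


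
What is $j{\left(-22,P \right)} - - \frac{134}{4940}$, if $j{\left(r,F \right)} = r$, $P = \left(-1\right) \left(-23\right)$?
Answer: $- \frac{54273}{2470} \approx -21.973$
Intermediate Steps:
$P = 23$
$j{\left(-22,P \right)} - - \frac{134}{4940} = -22 - - \frac{134}{4940} = -22 - \left(-134\right) \frac{1}{4940} = -22 - - \frac{67}{2470} = -22 + \frac{67}{2470} = - \frac{54273}{2470}$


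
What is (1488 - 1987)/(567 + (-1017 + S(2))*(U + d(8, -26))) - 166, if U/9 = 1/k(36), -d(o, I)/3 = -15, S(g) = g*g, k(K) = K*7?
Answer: -209397850/1261517 ≈ -165.99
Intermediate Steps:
k(K) = 7*K
S(g) = g²
d(o, I) = 45 (d(o, I) = -3*(-15) = 45)
U = 1/28 (U = 9/((7*36)) = 9/252 = 9*(1/252) = 1/28 ≈ 0.035714)
(1488 - 1987)/(567 + (-1017 + S(2))*(U + d(8, -26))) - 166 = (1488 - 1987)/(567 + (-1017 + 2²)*(1/28 + 45)) - 166 = -499/(567 + (-1017 + 4)*(1261/28)) - 166 = -499/(567 - 1013*1261/28) - 166 = -499/(567 - 1277393/28) - 166 = -499/(-1261517/28) - 166 = -499*(-28/1261517) - 166 = 13972/1261517 - 166 = -209397850/1261517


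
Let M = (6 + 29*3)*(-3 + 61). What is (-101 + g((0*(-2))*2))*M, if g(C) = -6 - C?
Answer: -577158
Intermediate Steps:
M = 5394 (M = (6 + 87)*58 = 93*58 = 5394)
(-101 + g((0*(-2))*2))*M = (-101 + (-6 - 0*(-2)*2))*5394 = (-101 + (-6 - 0*2))*5394 = (-101 + (-6 - 1*0))*5394 = (-101 + (-6 + 0))*5394 = (-101 - 6)*5394 = -107*5394 = -577158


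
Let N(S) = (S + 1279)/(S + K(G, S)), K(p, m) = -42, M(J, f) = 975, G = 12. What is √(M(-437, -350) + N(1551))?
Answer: √2224424445/1509 ≈ 31.255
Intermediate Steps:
N(S) = (1279 + S)/(-42 + S) (N(S) = (S + 1279)/(S - 42) = (1279 + S)/(-42 + S))
√(M(-437, -350) + N(1551)) = √(975 + (1279 + 1551)/(-42 + 1551)) = √(975 + 2830/1509) = √(1474105/1509) = √2224424445/1509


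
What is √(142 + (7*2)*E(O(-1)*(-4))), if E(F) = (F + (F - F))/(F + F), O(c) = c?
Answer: √149 ≈ 12.207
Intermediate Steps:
E(F) = ½ (E(F) = (F + 0)/((2*F)) = F*(1/(2*F)) = ½)
√(142 + (7*2)*E(O(-1)*(-4))) = √(142 + (7*2)*(½)) = √(142 + 14*(½)) = √(142 + 7) = √149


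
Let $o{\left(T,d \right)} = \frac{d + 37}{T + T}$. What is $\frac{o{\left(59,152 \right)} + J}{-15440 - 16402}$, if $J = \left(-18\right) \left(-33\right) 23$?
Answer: $- \frac{179145}{417484} \approx -0.42911$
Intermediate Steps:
$J = 13662$ ($J = 594 \cdot 23 = 13662$)
$o{\left(T,d \right)} = \frac{37 + d}{2 T}$
$\frac{o{\left(59,152 \right)} + J}{-15440 - 16402} = \frac{\frac{37 + 152}{2 \cdot 59} + 13662}{-15440 - 16402} = \frac{\frac{1}{2} \cdot \frac{1}{59} \cdot 189 + 13662}{-31842} = \left(\frac{189}{118} + 13662\right) \left(- \frac{1}{31842}\right) = \frac{1612305}{118} \left(- \frac{1}{31842}\right) = - \frac{179145}{417484}$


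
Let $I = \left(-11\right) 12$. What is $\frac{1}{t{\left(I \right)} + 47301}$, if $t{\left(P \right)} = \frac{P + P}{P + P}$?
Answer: $\frac{1}{47302} \approx 2.1141 \cdot 10^{-5}$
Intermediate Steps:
$I = -132$
$t{\left(P \right)} = 1$ ($t{\left(P \right)} = \frac{2 P}{2 P} = 2 P \frac{1}{2 P} = 1$)
$\frac{1}{t{\left(I \right)} + 47301} = \frac{1}{1 + 47301} = \frac{1}{47302}$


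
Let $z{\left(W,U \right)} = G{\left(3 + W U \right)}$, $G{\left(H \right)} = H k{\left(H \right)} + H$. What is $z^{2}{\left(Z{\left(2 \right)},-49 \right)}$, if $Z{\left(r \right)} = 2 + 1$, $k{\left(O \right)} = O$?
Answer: $424030464$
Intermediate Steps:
$Z{\left(r \right)} = 3$
$G{\left(H \right)} = H + H^{2}$ ($G{\left(H \right)} = H H + H = H^{2} + H = H + H^{2}$)
$z{\left(W,U \right)} = \left(3 + U W\right) \left(4 + U W\right)$ ($z{\left(W,U \right)} = \left(3 + W U\right) \left(1 + \left(3 + W U\right)\right) = \left(3 + U W\right) \left(1 + \left(3 + U W\right)\right) = \left(3 + U W\right) \left(4 + U W\right)$)
$z^{2}{\left(Z{\left(2 \right)},-49 \right)} = \left(\left(3 - 147\right) \left(4 - 147\right)\right)^{2} = \left(\left(-144\right) \left(-143\right)\right)^{2} = 20592^{2} = 424030464$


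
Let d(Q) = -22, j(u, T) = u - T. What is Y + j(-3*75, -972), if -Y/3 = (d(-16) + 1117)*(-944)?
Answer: 3101787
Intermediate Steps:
Y = 3101040 (Y = -3*(-22 + 1117)*(-944) = -3285*(-944) = -3*(-1033680) = 3101040)
Y + j(-3*75, -972) = 3101040 + (-3*75 - 1*(-972)) = 3101040 + (-225 + 972) = 3101040 + 747 = 3101787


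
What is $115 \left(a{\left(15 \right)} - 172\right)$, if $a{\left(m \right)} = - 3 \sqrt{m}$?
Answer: $-19780 - 345 \sqrt{15} \approx -21116.0$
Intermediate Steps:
$115 \left(a{\left(15 \right)} - 172\right) = 115 \left(- 3 \sqrt{15} - 172\right) = 115 \left(-172 - 3 \sqrt{15}\right) = -19780 - 345 \sqrt{15}$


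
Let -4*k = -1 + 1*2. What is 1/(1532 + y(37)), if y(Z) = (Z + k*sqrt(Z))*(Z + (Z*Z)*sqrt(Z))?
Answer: 39049/379207627181 + 202575*sqrt(37)/379207627181 ≈ 3.3524e-6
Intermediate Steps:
k = -1/4 (k = -(-1 + 1*2)/4 = -(-1 + 2)/4 = -1/4*1 = -1/4 ≈ -0.25000)
y(Z) = (Z + Z**(5/2))*(Z - sqrt(Z)/4) (y(Z) = (Z - sqrt(Z)/4)*(Z + (Z*Z)*sqrt(Z)) = (Z - sqrt(Z)/4)*(Z + Z**2*sqrt(Z)) = (Z - sqrt(Z)/4)*(Z + Z**(5/2)) = (Z + Z**(5/2))*(Z - sqrt(Z)/4))
1/(1532 + y(37)) = 1/(1532 + (37**2 + 37**(7/2) - 1/4*37**3 - 37*sqrt(37)/4)) = 1/(1532 + (1369 + 50653*sqrt(37) - 1/4*50653 - 37*sqrt(37)/4)) = 1/(1532 + (1369 + 50653*sqrt(37) - 50653/4 - 37*sqrt(37)/4)) = 1/(1532 + (-45177/4 + 202575*sqrt(37)/4)) = 1/(-39049/4 + 202575*sqrt(37)/4)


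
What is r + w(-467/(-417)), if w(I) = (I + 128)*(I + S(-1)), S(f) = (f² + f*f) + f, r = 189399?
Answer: 32981999923/173889 ≈ 1.8967e+5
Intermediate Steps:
S(f) = f + 2*f² (S(f) = (f² + f²) + f = 2*f² + f = f + 2*f²)
w(I) = (1 + I)*(128 + I) (w(I) = (I + 128)*(I - (1 + 2*(-1))) = (128 + I)*(I - (1 - 2)) = (128 + I)*(I - 1*(-1)) = (128 + I)*(I + 1) = (128 + I)*(1 + I) = (1 + I)*(128 + I))
r + w(-467/(-417)) = 189399 + (128 + (-467/(-417))² + 129*(-467/(-417))) = 189399 + (128 + (-467*(-1/417))² + 129*(-467*(-1/417))) = 189399 + (128 + (467/417)² + 129*(467/417)) = 189399 + (128 + 218089/173889 + 20081/139) = 189399 + 47597212/173889 = 32981999923/173889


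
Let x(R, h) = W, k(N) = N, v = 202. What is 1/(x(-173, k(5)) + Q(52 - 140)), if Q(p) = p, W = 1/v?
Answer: -202/17775 ≈ -0.011364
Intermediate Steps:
W = 1/202 ≈ 0.0049505
x(R, h) = 1/202
1/(x(-173, k(5)) + Q(52 - 140)) = 1/(1/202 + (52 - 140)) = 1/(1/202 - 88) = 1/(-17775/202) = -202/17775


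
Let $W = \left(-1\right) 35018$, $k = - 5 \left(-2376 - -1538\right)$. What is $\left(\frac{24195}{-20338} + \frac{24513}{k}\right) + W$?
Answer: $- \frac{745926105904}{21304055} \approx -35013.0$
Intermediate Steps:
$k = 4190$ ($k = - 5 \left(-2376 + 1538\right) = \left(-5\right) \left(-838\right) = 4190$)
$W = -35018$
$\left(\frac{24195}{-20338} + \frac{24513}{k}\right) + W = \left(\frac{24195}{-20338} + \frac{24513}{4190}\right) - 35018 = \left(24195 \left(- \frac{1}{20338}\right) + 24513 \cdot \frac{1}{4190}\right) - 35018 = \left(- \frac{24195}{20338} + \frac{24513}{4190}\right) - 35018 = \frac{99292086}{21304055} - 35018 = - \frac{745926105904}{21304055}$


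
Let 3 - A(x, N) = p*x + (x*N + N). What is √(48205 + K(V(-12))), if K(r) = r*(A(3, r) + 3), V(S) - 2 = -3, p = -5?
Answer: 2*√12045 ≈ 219.50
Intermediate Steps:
A(x, N) = 3 - N + 5*x - N*x (A(x, N) = 3 - (-5*x + (x*N + N)) = 3 - (-5*x + (N*x + N)) = 3 - (-5*x + (N + N*x)) = 3 - (N - 5*x + N*x) = 3 + (-N + 5*x - N*x) = 3 - N + 5*x - N*x)
V(S) = -1 (V(S) = 2 - 3 = -1)
K(r) = r*(21 - 4*r) (K(r) = r*((3 - r + 5*3 - 1*r*3) + 3) = r*((3 - r + 15 - 3*r) + 3) = r*((18 - 4*r) + 3) = r*(21 - 4*r))
√(48205 + K(V(-12))) = √(48205 - (21 - 4*(-1))) = √(48205 - (21 + 4)) = √(48205 - 1*25) = √(48205 - 25) = √48180 = 2*√12045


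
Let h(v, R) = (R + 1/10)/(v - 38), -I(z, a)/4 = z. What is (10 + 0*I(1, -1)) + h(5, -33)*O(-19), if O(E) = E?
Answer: -2951/330 ≈ -8.9424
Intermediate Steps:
I(z, a) = -4*z
h(v, R) = (⅒ + R)/(-38 + v) (h(v, R) = (R + ⅒)/(-38 + v) = (⅒ + R)/(-38 + v))
(10 + 0*I(1, -1)) + h(5, -33)*O(-19) = (10 + 0*(-4*1)) + ((⅒ - 33)/(-38 + 5))*(-19) = (10 + 0*(-4)) + (-329/10/(-33))*(-19) = (10 + 0) - 1/33*(-329/10)*(-19) = 10 + (329/330)*(-19) = 10 - 6251/330 = -2951/330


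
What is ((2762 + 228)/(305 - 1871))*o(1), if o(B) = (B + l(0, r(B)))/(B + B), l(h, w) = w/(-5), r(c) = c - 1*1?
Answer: -1495/1566 ≈ -0.95466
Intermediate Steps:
r(c) = -1 + c (r(c) = c - 1 = -1 + c)
l(h, w) = -w/5 (l(h, w) = w*(-⅕) = -w/5)
o(B) = (⅕ + 4*B/5)/(2*B) (o(B) = (B - (-1 + B)/5)/(B + B) = (B + (⅕ - B/5))/((2*B)) = (⅕ + 4*B/5)*(1/(2*B)) = (⅕ + 4*B/5)/(2*B))
((2762 + 228)/(305 - 1871))*o(1) = ((2762 + 228)/(305 - 1871))*((⅒)*(1 + 4*1)/1) = (2990/(-1566))*((⅒)*1*(1 + 4)) = (2990*(-1/1566))*((⅒)*1*5) = -1495/783*½ = -1495/1566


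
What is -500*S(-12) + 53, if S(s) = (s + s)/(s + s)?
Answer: -447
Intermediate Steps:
S(s) = 1 (S(s) = (2*s)/((2*s)) = (2*s)*(1/(2*s)) = 1)
-500*S(-12) + 53 = -500*1 + 53 = -500 + 53 = -447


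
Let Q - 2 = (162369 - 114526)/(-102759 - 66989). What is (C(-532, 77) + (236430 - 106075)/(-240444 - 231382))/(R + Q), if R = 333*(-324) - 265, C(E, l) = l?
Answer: -1024153254626/1443720150455293 ≈ -0.00070938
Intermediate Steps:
Q = 291653/169748 (Q = 2 + (162369 - 114526)/(-102759 - 66989) = 2 + 47843/(-169748) = 2 + 47843*(-1/169748) = 2 - 47843/169748 = 291653/169748 ≈ 1.7182)
R = -108157 (R = -107892 - 265 = -108157)
(C(-532, 77) + (236430 - 106075)/(-240444 - 231382))/(R + Q) = (77 + (236430 - 106075)/(-240444 - 231382))/(-108157 + 291653/169748) = (77 + 130355/(-471826))/(-18359142783/169748) = (77 + 130355*(-1/471826))*(-169748/18359142783) = (77 - 130355/471826)*(-169748/18359142783) = (36200247/471826)*(-169748/18359142783) = -1024153254626/1443720150455293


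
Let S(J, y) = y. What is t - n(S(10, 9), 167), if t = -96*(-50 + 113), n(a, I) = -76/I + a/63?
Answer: -7069747/1169 ≈ -6047.7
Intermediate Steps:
n(a, I) = -76/I + a/63 (n(a, I) = -76/I + a*(1/63) = -76/I + a/63)
t = -6048 (t = -96*63 = -6048)
t - n(S(10, 9), 167) = -6048 - (-76/167 + (1/63)*9) = -6048 - (-76*1/167 + ⅐) = -6048 - (-76/167 + ⅐) = -6048 - 1*(-365/1169) = -6048 + 365/1169 = -7069747/1169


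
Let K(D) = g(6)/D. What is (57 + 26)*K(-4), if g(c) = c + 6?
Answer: -249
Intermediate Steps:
g(c) = 6 + c
K(D) = 12/D (K(D) = (6 + 6)/D = 12/D)
(57 + 26)*K(-4) = (57 + 26)*(12/(-4)) = 83*(12*(-¼)) = 83*(-3) = -249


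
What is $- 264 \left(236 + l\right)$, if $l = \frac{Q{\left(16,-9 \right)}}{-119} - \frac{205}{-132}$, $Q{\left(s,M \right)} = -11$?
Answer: $- \frac{7465870}{119} \approx -62738.0$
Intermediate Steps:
$l = \frac{25847}{15708}$ ($l = - \frac{11}{-119} - \frac{205}{-132} = \left(-11\right) \left(- \frac{1}{119}\right) - - \frac{205}{132} = \frac{11}{119} + \frac{205}{132} = \frac{25847}{15708} \approx 1.6455$)
$- 264 \left(236 + l\right) = - 264 \left(236 + \frac{25847}{15708}\right) = \left(-264\right) \frac{3732935}{15708} = - \frac{7465870}{119}$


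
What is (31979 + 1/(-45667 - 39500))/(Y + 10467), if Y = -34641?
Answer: -1361777746/1029413529 ≈ -1.3229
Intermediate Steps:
(31979 + 1/(-45667 - 39500))/(Y + 10467) = (31979 + 1/(-45667 - 39500))/(-34641 + 10467) = (31979 + 1/(-85167))/(-24174) = (31979 - 1/85167)*(-1/24174) = (2723555492/85167)*(-1/24174) = -1361777746/1029413529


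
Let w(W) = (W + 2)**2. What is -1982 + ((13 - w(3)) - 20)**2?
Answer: -958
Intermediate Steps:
w(W) = (2 + W)**2
-1982 + ((13 - w(3)) - 20)**2 = -1982 + ((13 - (2 + 3)**2) - 20)**2 = -1982 + ((13 - 1*5**2) - 20)**2 = -1982 + ((13 - 1*25) - 20)**2 = -1982 + ((13 - 25) - 20)**2 = -1982 + (-12 - 20)**2 = -1982 + (-32)**2 = -1982 + 1024 = -958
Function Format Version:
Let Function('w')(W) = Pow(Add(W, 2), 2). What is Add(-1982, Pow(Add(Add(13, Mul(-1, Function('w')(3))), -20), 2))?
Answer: -958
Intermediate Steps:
Function('w')(W) = Pow(Add(2, W), 2)
Add(-1982, Pow(Add(Add(13, Mul(-1, Function('w')(3))), -20), 2)) = Add(-1982, Pow(Add(Add(13, Mul(-1, Pow(Add(2, 3), 2))), -20), 2)) = Add(-1982, Pow(Add(Add(13, Mul(-1, Pow(5, 2))), -20), 2)) = Add(-1982, Pow(Add(Add(13, Mul(-1, 25)), -20), 2)) = Add(-1982, Pow(Add(Add(13, -25), -20), 2)) = Add(-1982, Pow(Add(-12, -20), 2)) = Add(-1982, Pow(-32, 2)) = Add(-1982, 1024) = -958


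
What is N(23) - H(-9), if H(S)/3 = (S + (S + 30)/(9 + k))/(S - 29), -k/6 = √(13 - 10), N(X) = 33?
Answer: 603/19 - 7*√3/19 ≈ 31.099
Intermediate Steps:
k = -6*√3 (k = -6*√(13 - 10) = -6*√3 ≈ -10.392)
H(S) = 3*(S + (30 + S)/(9 - 6*√3))/(-29 + S) (H(S) = 3*((S + (S + 30)/(9 - 6*√3))/(S - 29)) = 3*((S + (30 + S)/(9 - 6*√3))/(-29 + S)) = 3*(S + (30 + S)/(9 - 6*√3))/(-29 + S))
N(23) - H(-9) = 33 - 2*(15 + 5*(-9) - 3*(-9)*√3)/(-87 + 3*(-9) + 58*√3 - 2*(-9)*√3) = 33 - 2*(15 - 45 + 27*√3)/(-87 - 27 + 58*√3 + 18*√3) = 33 - 2*(-30 + 27*√3)/(-114 + 76*√3)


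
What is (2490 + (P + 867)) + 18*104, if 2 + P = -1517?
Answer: 3710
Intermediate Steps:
P = -1519 (P = -2 - 1517 = -1519)
(2490 + (P + 867)) + 18*104 = (2490 + (-1519 + 867)) + 18*104 = (2490 - 652) + 1872 = 1838 + 1872 = 3710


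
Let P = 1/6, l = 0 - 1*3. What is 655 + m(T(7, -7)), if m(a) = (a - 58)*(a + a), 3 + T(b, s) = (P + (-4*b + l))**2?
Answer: 1093157833/648 ≈ 1.6870e+6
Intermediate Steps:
l = -3 (l = 0 - 3 = -3)
P = 1/6 ≈ 0.16667
T(b, s) = -3 + (-17/6 - 4*b)**2 (T(b, s) = -3 + (1/6 + (-4*b - 3))**2 = -3 + (1/6 + (-3 - 4*b))**2 = -3 + (-17/6 - 4*b)**2)
m(a) = 2*a*(-58 + a) (m(a) = (-58 + a)*(2*a) = 2*a*(-58 + a))
655 + m(T(7, -7)) = 655 + 2*(-3 + (17 + 24*7)**2/36)*(-58 + (-3 + (17 + 24*7)**2/36)) = 655 + 2*(-3 + (17 + 168)**2/36)*(-58 + (-3 + (17 + 168)**2/36)) = 655 + 2*(-3 + (1/36)*185**2)*(-58 + (-3 + (1/36)*185**2)) = 655 + 2*(-3 + (1/36)*34225)*(-58 + (-3 + (1/36)*34225)) = 655 + 2*(-3 + 34225/36)*(-58 + (-3 + 34225/36)) = 655 + 2*(34117/36)*(-58 + 34117/36) = 655 + 2*(34117/36)*(32029/36) = 655 + 1092733393/648 = 1093157833/648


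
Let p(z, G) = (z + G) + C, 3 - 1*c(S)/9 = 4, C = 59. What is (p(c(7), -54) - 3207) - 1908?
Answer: -5119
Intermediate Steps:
c(S) = -9 (c(S) = 27 - 9*4 = 27 - 36 = -9)
p(z, G) = 59 + G + z (p(z, G) = (z + G) + 59 = (G + z) + 59 = 59 + G + z)
(p(c(7), -54) - 3207) - 1908 = ((59 - 54 - 9) - 3207) - 1908 = (-4 - 3207) - 1908 = -3211 - 1908 = -5119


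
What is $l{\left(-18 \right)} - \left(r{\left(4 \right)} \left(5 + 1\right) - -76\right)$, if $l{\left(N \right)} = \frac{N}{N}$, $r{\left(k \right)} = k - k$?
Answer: $-75$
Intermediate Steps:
$r{\left(k \right)} = 0$
$l{\left(N \right)} = 1$
$l{\left(-18 \right)} - \left(r{\left(4 \right)} \left(5 + 1\right) - -76\right) = 1 - \left(0 \left(5 + 1\right) - -76\right) = 1 - \left(0 \cdot 6 + 76\right) = 1 - \left(0 + 76\right) = 1 - 76 = -75$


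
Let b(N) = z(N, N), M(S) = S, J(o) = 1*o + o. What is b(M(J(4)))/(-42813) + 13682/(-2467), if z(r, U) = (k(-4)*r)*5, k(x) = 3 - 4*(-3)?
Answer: -195749222/35206557 ≈ -5.5600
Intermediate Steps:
J(o) = 2*o (J(o) = o + o = 2*o)
k(x) = 15 (k(x) = 3 + 12 = 15)
z(r, U) = 75*r (z(r, U) = (15*r)*5 = 75*r)
b(N) = 75*N
b(M(J(4)))/(-42813) + 13682/(-2467) = (75*(2*4))/(-42813) + 13682/(-2467) = (75*8)*(-1/42813) + 13682*(-1/2467) = 600*(-1/42813) - 13682/2467 = -200/14271 - 13682/2467 = -195749222/35206557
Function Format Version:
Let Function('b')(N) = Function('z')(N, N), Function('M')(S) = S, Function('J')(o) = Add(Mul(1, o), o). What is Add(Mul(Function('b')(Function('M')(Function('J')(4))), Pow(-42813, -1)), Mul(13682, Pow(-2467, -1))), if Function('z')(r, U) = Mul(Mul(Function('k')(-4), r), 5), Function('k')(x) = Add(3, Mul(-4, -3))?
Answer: Rational(-195749222, 35206557) ≈ -5.5600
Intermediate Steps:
Function('J')(o) = Mul(2, o) (Function('J')(o) = Add(o, o) = Mul(2, o))
Function('k')(x) = 15 (Function('k')(x) = Add(3, 12) = 15)
Function('z')(r, U) = Mul(75, r) (Function('z')(r, U) = Mul(Mul(15, r), 5) = Mul(75, r))
Function('b')(N) = Mul(75, N)
Add(Mul(Function('b')(Function('M')(Function('J')(4))), Pow(-42813, -1)), Mul(13682, Pow(-2467, -1))) = Add(Mul(Mul(75, Mul(2, 4)), Pow(-42813, -1)), Mul(13682, Pow(-2467, -1))) = Add(Mul(Mul(75, 8), Rational(-1, 42813)), Mul(13682, Rational(-1, 2467))) = Add(Mul(600, Rational(-1, 42813)), Rational(-13682, 2467)) = Add(Rational(-200, 14271), Rational(-13682, 2467)) = Rational(-195749222, 35206557)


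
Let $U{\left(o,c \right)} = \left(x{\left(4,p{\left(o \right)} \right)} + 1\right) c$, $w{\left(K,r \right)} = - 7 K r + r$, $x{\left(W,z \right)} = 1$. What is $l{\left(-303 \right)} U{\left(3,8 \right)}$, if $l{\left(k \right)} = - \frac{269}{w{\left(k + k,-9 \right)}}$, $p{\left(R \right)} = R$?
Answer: $\frac{4304}{38187} \approx 0.11271$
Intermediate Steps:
$w{\left(K,r \right)} = r - 7 K r$ ($w{\left(K,r \right)} = - 7 K r + r = r - 7 K r$)
$U{\left(o,c \right)} = 2 c$ ($U{\left(o,c \right)} = \left(1 + 1\right) c = 2 c$)
$l{\left(k \right)} = - \frac{269}{-9 + 126 k}$ ($l{\left(k \right)} = - \frac{269}{\left(-9\right) \left(1 - 7 \left(k + k\right)\right)} = - \frac{269}{\left(-9\right) \left(1 - 7 \cdot 2 k\right)} = - \frac{269}{\left(-9\right) \left(1 - 14 k\right)} = - \frac{269}{-9 + 126 k}$)
$l{\left(-303 \right)} U{\left(3,8 \right)} = - \frac{269}{-9 + 126 \left(-303\right)} 2 \cdot 8 = - \frac{269}{-9 - 38178} \cdot 16 = - \frac{269}{-38187} \cdot 16 = \left(-269\right) \left(- \frac{1}{38187}\right) 16 = \frac{269}{38187} \cdot 16 = \frac{4304}{38187}$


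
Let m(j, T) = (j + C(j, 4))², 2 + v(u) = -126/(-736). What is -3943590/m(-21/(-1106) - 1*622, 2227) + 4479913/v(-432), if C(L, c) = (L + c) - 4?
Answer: -2274512032469632058/928507577431 ≈ -2.4496e+6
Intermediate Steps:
v(u) = -673/368 (v(u) = -2 - 126/(-736) = -2 - 126*(-1/736) = -2 + 63/368 = -673/368)
C(L, c) = -4 + L + c
m(j, T) = 4*j² (m(j, T) = (j + (-4 + j + 4))² = (j + j)² = (2*j)² = 4*j²)
-3943590/m(-21/(-1106) - 1*622, 2227) + 4479913/v(-432) = -3943590*1/(4*(-21/(-1106) - 1*622)²) + 4479913/(-673/368) = -3943590*1/(4*(-21*(-1/1106) - 622)²) + 4479913*(-368/673) = -3943590*1/(4*(3/158 - 622)²) - 1648607984/673 = -3943590/(4*(-98273/158)²) - 1648607984/673 = -3943590/(4*(9657582529/24964)) - 1648607984/673 = -3943590/9657582529/6241 - 1648607984/673 = -3943590*6241/9657582529 - 1648607984/673 = -3515992170/1379654647 - 1648607984/673 = -2274512032469632058/928507577431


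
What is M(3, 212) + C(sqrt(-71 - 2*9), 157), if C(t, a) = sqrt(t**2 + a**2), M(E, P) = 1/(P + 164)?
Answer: 1/376 + 4*sqrt(1535) ≈ 156.72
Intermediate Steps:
M(E, P) = 1/(164 + P)
C(t, a) = sqrt(a**2 + t**2)
M(3, 212) + C(sqrt(-71 - 2*9), 157) = 1/(164 + 212) + sqrt(157**2 + (sqrt(-71 - 2*9))**2) = 1/376 + sqrt(24649 + (sqrt(-71 - 18))**2) = 1/376 + sqrt(24649 + (sqrt(-89))**2) = 1/376 + sqrt(24649 + (I*sqrt(89))**2) = 1/376 + sqrt(24649 - 89) = 1/376 + sqrt(24560) = 1/376 + 4*sqrt(1535)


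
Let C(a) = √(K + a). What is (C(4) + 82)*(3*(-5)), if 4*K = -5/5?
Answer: -1230 - 15*√15/2 ≈ -1259.0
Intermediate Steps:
K = -¼ (K = (-5/5)/4 = (-5*⅕)/4 = (¼)*(-1) = -¼ ≈ -0.25000)
C(a) = √(-¼ + a)
(C(4) + 82)*(3*(-5)) = (√(-1 + 4*4)/2 + 82)*(3*(-5)) = (√(-1 + 16)/2 + 82)*(-15) = (√15/2 + 82)*(-15) = (82 + √15/2)*(-15) = -1230 - 15*√15/2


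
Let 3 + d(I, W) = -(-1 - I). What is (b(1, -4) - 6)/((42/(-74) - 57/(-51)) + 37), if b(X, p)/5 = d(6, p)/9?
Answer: -21386/212571 ≈ -0.10061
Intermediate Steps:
d(I, W) = -2 + I (d(I, W) = -3 - (-1 - I) = -3 + (1 + I) = -2 + I)
b(X, p) = 20/9 (b(X, p) = 5*((-2 + 6)/9) = 5*(4*(⅑)) = 5*(4/9) = 20/9)
(b(1, -4) - 6)/((42/(-74) - 57/(-51)) + 37) = (20/9 - 6)/((42/(-74) - 57/(-51)) + 37) = -34/(9*((42*(-1/74) - 57*(-1/51)) + 37)) = -34/(9*((-21/37 + 19/17) + 37)) = -34/(9*(346/629 + 37)) = -34/(9*23619/629) = -34/9*629/23619 = -21386/212571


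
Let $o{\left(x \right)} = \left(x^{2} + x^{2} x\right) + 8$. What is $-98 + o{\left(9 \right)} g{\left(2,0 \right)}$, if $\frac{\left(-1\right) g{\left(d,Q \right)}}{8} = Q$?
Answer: $-98$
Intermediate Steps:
$g{\left(d,Q \right)} = - 8 Q$
$o{\left(x \right)} = 8 + x^{2} + x^{3}$ ($o{\left(x \right)} = \left(x^{2} + x^{3}\right) + 8 = 8 + x^{2} + x^{3}$)
$-98 + o{\left(9 \right)} g{\left(2,0 \right)} = -98 + \left(8 + 9^{2} + 9^{3}\right) \left(\left(-8\right) 0\right) = -98 + \left(8 + 81 + 729\right) 0 = -98 + 818 \cdot 0 = -98 + 0 = -98$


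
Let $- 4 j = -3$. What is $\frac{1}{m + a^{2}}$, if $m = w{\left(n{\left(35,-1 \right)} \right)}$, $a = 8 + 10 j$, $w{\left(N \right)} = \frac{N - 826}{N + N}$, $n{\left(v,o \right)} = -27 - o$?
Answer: $\frac{52}{13345} \approx 0.0038966$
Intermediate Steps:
$j = \frac{3}{4}$ ($j = \left(- \frac{1}{4}\right) \left(-3\right) = \frac{3}{4} \approx 0.75$)
$w{\left(N \right)} = \frac{-826 + N}{2 N}$
$a = \frac{31}{2}$ ($a = 8 + 10 \cdot \frac{3}{4} = 8 + \frac{15}{2} = \frac{31}{2} \approx 15.5$)
$m = \frac{213}{13}$ ($m = \frac{-826 - 26}{2 \left(-27 - -1\right)} = \frac{-826 + \left(-27 + 1\right)}{2 \left(-27 + 1\right)} = \frac{-826 - 26}{2 \left(-26\right)} = \frac{1}{2} \left(- \frac{1}{26}\right) \left(-852\right) = \frac{213}{13} \approx 16.385$)
$\frac{1}{m + a^{2}} = \frac{1}{\frac{213}{13} + \left(\frac{31}{2}\right)^{2}} = \frac{1}{\frac{213}{13} + \frac{961}{4}} = \frac{1}{\frac{13345}{52}} = \frac{52}{13345}$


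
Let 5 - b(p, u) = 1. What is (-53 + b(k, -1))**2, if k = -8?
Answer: 2401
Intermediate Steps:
b(p, u) = 4 (b(p, u) = 5 - 1*1 = 5 - 1 = 4)
(-53 + b(k, -1))**2 = (-53 + 4)**2 = (-49)**2 = 2401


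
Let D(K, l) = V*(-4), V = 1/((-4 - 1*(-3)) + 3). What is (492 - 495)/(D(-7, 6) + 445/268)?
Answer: 804/91 ≈ 8.8352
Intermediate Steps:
V = 1/2 (V = 1/((-4 + 3) + 3) = 1/(-1 + 3) = 1/2 ≈ 0.50000)
D(K, l) = -2 (D(K, l) = (1/2)*(-4) = -2)
(492 - 495)/(D(-7, 6) + 445/268) = (492 - 495)/(-2 + 445/268) = -3/(-2 + 445*(1/268)) = -3/(-2 + 445/268) = -3/(-91/268) = -3*(-268/91) = 804/91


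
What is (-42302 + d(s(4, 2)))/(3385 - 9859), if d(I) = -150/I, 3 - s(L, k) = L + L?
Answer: 21136/3237 ≈ 6.5295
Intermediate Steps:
s(L, k) = 3 - 2*L (s(L, k) = 3 - (L + L) = 3 - 2*L)
(-42302 + d(s(4, 2)))/(3385 - 9859) = (-42302 - 150/(3 - 2*4))/(3385 - 9859) = (-42302 - 150/(3 - 8))/(-6474) = (-42302 - 150/(-5))*(-1/6474) = (-42302 - 150*(-⅕))*(-1/6474) = (-42302 + 30)*(-1/6474) = -42272*(-1/6474) = 21136/3237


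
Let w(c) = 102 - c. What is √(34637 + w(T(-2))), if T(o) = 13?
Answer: √34726 ≈ 186.35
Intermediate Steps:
√(34637 + w(T(-2))) = √(34637 + (102 - 1*13)) = √(34637 + (102 - 13)) = √(34637 + 89) = √34726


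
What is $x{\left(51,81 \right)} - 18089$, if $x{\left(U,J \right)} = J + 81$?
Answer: $-17927$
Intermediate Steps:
$x{\left(U,J \right)} = 81 + J$
$x{\left(51,81 \right)} - 18089 = \left(81 + 81\right) - 18089 = 162 - 18089 = -17927$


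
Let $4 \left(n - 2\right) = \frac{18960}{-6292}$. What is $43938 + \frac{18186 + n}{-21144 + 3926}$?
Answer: $\frac{1189984404793}{27083914} \approx 43937.0$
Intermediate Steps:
$n = \frac{1961}{1573}$ ($n = 2 + \frac{18960 \frac{1}{-6292}}{4} = 2 + \frac{18960 \left(- \frac{1}{6292}\right)}{4} = 2 + \frac{1}{4} \left(- \frac{4740}{1573}\right) = 2 - \frac{1185}{1573} = \frac{1961}{1573} \approx 1.2467$)
$43938 + \frac{18186 + n}{-21144 + 3926} = 43938 + \frac{18186 + \frac{1961}{1573}}{-21144 + 3926} = 43938 + \frac{28608539}{1573 \left(-17218\right)} = 43938 + \frac{28608539}{1573} \left(- \frac{1}{17218}\right) = 43938 - \frac{28608539}{27083914} = \frac{1189984404793}{27083914}$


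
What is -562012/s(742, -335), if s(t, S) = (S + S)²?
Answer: -140503/112225 ≈ -1.2520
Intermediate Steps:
s(t, S) = 4*S² (s(t, S) = (2*S)² = 4*S²)
-562012/s(742, -335) = -562012/(4*(-335)²) = -562012/(4*112225) = -562012/448900 = -562012*1/448900 = -140503/112225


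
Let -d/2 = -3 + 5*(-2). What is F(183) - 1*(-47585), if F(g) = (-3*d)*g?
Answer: 33311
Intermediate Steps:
d = 26 (d = -2*(-3 + 5*(-2)) = -2*(-3 - 10) = -2*(-13) = 26)
F(g) = -78*g (F(g) = (-3*26)*g = -78*g)
F(183) - 1*(-47585) = -78*183 - 1*(-47585) = -14274 + 47585 = 33311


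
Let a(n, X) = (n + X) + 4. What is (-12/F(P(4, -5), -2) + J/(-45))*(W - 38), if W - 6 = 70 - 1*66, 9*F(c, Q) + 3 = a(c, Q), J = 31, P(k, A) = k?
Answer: 46228/45 ≈ 1027.3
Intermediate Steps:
a(n, X) = 4 + X + n (a(n, X) = (X + n) + 4 = 4 + X + n)
F(c, Q) = ⅑ + Q/9 + c/9 (F(c, Q) = -⅓ + (4 + Q + c)/9 = -⅓ + (4/9 + Q/9 + c/9) = ⅑ + Q/9 + c/9)
W = 10 (W = 6 + (70 - 1*66) = 6 + (70 - 66) = 6 + 4 = 10)
(-12/F(P(4, -5), -2) + J/(-45))*(W - 38) = (-12/(⅑ + (⅑)*(-2) + (⅑)*4) + 31/(-45))*(10 - 38) = (-12/(⅑ - 2/9 + 4/9) + 31*(-1/45))*(-28) = (-12/⅓ - 31/45)*(-28) = (-12*3 - 31/45)*(-28) = (-36 - 31/45)*(-28) = -1651/45*(-28) = 46228/45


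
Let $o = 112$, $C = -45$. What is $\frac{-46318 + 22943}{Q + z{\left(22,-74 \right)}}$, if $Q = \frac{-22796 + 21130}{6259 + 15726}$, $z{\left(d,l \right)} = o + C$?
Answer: $- \frac{513899375}{1471329} \approx -349.28$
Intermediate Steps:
$z{\left(d,l \right)} = 67$ ($z{\left(d,l \right)} = 112 - 45 = 67$)
$Q = - \frac{1666}{21985} \approx -0.075779$
$\frac{-46318 + 22943}{Q + z{\left(22,-74 \right)}} = \frac{-46318 + 22943}{- \frac{1666}{21985} + 67} = - \frac{23375}{\frac{1471329}{21985}} = \left(-23375\right) \frac{21985}{1471329} = - \frac{513899375}{1471329}$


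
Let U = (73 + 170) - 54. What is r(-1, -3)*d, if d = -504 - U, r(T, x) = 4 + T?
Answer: -2079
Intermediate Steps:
U = 189 (U = 243 - 54 = 189)
d = -693 (d = -504 - 1*189 = -504 - 189 = -693)
r(-1, -3)*d = (4 - 1)*(-693) = 3*(-693) = -2079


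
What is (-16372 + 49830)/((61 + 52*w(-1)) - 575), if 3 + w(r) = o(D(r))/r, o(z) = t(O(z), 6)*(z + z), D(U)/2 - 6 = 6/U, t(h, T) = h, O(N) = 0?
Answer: -16729/335 ≈ -49.937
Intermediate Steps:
D(U) = 12 + 12/U (D(U) = 12 + 2*(6/U) = 12 + 12/U)
o(z) = 0 (o(z) = 0*(z + z) = 0*(2*z) = 0)
w(r) = -3 (w(r) = -3 + 0/r = -3 + 0 = -3)
(-16372 + 49830)/((61 + 52*w(-1)) - 575) = (-16372 + 49830)/((61 + 52*(-3)) - 575) = 33458/((61 - 156) - 575) = 33458/(-95 - 575) = 33458/(-670) = 33458*(-1/670) = -16729/335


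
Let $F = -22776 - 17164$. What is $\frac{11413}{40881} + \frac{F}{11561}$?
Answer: $- \frac{1500841447}{472625241} \approx -3.1755$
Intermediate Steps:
$F = -39940$
$\frac{11413}{40881} + \frac{F}{11561} = \frac{11413}{40881} - \frac{39940}{11561} = - \frac{1500841447}{472625241}$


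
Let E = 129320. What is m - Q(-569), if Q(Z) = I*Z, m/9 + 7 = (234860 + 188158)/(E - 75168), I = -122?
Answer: -1879363975/27076 ≈ -69411.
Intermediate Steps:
m = 197793/27076 (m = -63 + 9*((234860 + 188158)/(129320 - 75168)) = -63 + 9*(423018/54152) = -63 + 9*(423018*(1/54152)) = -63 + 9*(211509/27076) = -63 + 1903581/27076 = 197793/27076 ≈ 7.3051)
Q(Z) = -122*Z
m - Q(-569) = 197793/27076 - (-122)*(-569) = 197793/27076 - 1*69418 = 197793/27076 - 69418 = -1879363975/27076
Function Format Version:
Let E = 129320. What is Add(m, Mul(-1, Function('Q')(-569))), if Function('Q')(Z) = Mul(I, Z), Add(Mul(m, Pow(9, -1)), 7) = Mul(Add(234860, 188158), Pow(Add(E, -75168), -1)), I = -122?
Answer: Rational(-1879363975, 27076) ≈ -69411.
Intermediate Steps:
m = Rational(197793, 27076) (m = Add(-63, Mul(9, Mul(Add(234860, 188158), Pow(Add(129320, -75168), -1)))) = Add(-63, Mul(9, Mul(423018, Pow(54152, -1)))) = Add(-63, Mul(9, Mul(423018, Rational(1, 54152)))) = Add(-63, Mul(9, Rational(211509, 27076))) = Add(-63, Rational(1903581, 27076)) = Rational(197793, 27076) ≈ 7.3051)
Function('Q')(Z) = Mul(-122, Z)
Add(m, Mul(-1, Function('Q')(-569))) = Add(Rational(197793, 27076), Mul(-1, Mul(-122, -569))) = Add(Rational(197793, 27076), Mul(-1, 69418)) = Add(Rational(197793, 27076), -69418) = Rational(-1879363975, 27076)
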